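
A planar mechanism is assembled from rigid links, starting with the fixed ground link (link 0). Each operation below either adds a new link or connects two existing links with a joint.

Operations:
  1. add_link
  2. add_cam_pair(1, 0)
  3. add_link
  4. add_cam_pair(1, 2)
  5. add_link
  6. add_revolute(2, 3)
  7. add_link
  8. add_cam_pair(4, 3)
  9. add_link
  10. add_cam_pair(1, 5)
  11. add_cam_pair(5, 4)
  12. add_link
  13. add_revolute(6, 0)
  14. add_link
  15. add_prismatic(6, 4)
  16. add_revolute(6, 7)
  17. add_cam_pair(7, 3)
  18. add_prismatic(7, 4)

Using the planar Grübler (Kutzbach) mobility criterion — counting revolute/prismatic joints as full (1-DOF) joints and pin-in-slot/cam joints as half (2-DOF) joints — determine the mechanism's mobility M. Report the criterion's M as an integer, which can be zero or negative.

M = 5

ground; <1,0,0>
#1 <2,0,0>
C:1↔0 J2 <2,0,1>
#2 <3,0,1>
C:1↔2 J2 <3,0,2>
#3 <4,0,2>
R:2↔3 J1 <4,1,2>
#4 <5,1,2>
C:4↔3 J2 <5,1,3>
#5 <6,1,3>
C:1↔5 J2 <6,1,4>
C:5↔4 J2 <6,1,5>
#6 <7,1,5>
R:6↔0 J1 <7,2,5>
#7 <8,2,5>
P:6↔4 J1 <8,3,5>
R:6↔7 J1 <8,4,5>
C:7↔3 J2 <8,4,6>
P:7↔4 J1 <8,5,6>
3×7 − 2×5 − 1×6 = 5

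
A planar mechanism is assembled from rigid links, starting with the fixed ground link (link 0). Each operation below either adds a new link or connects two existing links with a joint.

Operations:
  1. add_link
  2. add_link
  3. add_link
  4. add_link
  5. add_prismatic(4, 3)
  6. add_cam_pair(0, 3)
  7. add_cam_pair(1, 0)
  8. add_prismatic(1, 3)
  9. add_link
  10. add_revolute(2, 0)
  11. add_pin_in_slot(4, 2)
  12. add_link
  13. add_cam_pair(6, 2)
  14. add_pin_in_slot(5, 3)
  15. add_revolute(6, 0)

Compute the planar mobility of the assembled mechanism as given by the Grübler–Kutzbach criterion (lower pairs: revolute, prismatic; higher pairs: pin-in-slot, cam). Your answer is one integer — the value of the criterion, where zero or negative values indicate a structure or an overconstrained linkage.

link 0 = ground. State L|J1|J2 = 1|0|0
+link1  2|0|0
+link2  3|0|0
+link3  4|0|0
+link4  5|0|0
P(4,3) f=1→J1  5|1|0
C(0,3) f=2→J2  5|1|1
C(1,0) f=2→J2  5|1|2
P(1,3) f=1→J1  5|2|2
+link5  6|2|2
R(2,0) f=1→J1  6|3|2
PS(4,2) f=2→J2  6|3|3
+link6  7|3|3
C(6,2) f=2→J2  7|3|4
PS(5,3) f=2→J2  7|3|5
R(6,0) f=1→J1  7|4|5
M = 3(7−1)−2·4−5 = 18−8−5 = 5

M = 5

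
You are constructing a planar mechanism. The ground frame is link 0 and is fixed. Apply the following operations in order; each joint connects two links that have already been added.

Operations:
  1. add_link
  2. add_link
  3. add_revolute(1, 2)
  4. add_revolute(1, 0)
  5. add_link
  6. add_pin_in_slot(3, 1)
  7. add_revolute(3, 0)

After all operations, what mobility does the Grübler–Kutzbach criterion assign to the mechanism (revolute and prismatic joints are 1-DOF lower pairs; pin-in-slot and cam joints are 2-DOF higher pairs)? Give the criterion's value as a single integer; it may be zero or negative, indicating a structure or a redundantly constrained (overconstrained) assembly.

M = 2

[1;0;0] (link 0 is ground)
L+ [2;0;0]
L+ [3;0;0]
R(1,2)∈J1 [3;1;0]
R(1,0)∈J1 [3;2;0]
L+ [4;2;0]
PS(3,1)∈J2 [4;2;1]
R(3,0)∈J1 [4;3;1]
mobility = 9 − 6 − 1 = 2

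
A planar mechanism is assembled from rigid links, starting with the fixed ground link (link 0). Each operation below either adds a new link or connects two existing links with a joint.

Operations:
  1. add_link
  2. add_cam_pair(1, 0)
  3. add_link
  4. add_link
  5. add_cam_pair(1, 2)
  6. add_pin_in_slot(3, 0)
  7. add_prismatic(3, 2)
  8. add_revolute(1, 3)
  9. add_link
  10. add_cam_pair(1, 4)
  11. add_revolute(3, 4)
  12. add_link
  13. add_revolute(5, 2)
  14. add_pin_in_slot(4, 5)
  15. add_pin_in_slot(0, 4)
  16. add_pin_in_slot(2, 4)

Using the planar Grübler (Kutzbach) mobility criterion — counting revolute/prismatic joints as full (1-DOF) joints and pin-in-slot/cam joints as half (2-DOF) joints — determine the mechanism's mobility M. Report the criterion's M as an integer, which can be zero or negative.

(L,J1,J2)=(1,0,0); link0 fixed
link1: (2,0,0)
C 1-0 [J2]: (2,0,1)
link2: (3,0,1)
link3: (4,0,1)
C 1-2 [J2]: (4,0,2)
PS 3-0 [J2]: (4,0,3)
P 3-2 [J1]: (4,1,3)
R 1-3 [J1]: (4,2,3)
link4: (5,2,3)
C 1-4 [J2]: (5,2,4)
R 3-4 [J1]: (5,3,4)
link5: (6,3,4)
R 5-2 [J1]: (6,4,4)
PS 4-5 [J2]: (6,4,5)
PS 0-4 [J2]: (6,4,6)
PS 2-4 [J2]: (6,4,7)
Grübler: 3·5 − 2·4 − 7 = 0

M = 0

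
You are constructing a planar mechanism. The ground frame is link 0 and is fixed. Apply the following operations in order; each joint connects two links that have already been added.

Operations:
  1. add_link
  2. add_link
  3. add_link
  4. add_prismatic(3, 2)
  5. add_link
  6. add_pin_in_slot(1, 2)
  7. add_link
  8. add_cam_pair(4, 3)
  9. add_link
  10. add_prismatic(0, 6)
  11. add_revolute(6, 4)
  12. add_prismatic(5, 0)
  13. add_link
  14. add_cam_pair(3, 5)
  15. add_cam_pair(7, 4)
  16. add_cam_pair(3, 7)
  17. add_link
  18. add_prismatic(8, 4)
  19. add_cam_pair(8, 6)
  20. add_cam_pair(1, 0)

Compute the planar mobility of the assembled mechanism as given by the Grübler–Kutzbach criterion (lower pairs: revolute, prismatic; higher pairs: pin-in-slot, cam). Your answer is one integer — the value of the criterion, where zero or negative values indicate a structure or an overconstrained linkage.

M = 7

ground; <1,0,0>
#1 <2,0,0>
#2 <3,0,0>
#3 <4,0,0>
P:3↔2 J1 <4,1,0>
#4 <5,1,0>
PS:1↔2 J2 <5,1,1>
#5 <6,1,1>
C:4↔3 J2 <6,1,2>
#6 <7,1,2>
P:0↔6 J1 <7,2,2>
R:6↔4 J1 <7,3,2>
P:5↔0 J1 <7,4,2>
#7 <8,4,2>
C:3↔5 J2 <8,4,3>
C:7↔4 J2 <8,4,4>
C:3↔7 J2 <8,4,5>
#8 <9,4,5>
P:8↔4 J1 <9,5,5>
C:8↔6 J2 <9,5,6>
C:1↔0 J2 <9,5,7>
3×8 − 2×5 − 1×7 = 7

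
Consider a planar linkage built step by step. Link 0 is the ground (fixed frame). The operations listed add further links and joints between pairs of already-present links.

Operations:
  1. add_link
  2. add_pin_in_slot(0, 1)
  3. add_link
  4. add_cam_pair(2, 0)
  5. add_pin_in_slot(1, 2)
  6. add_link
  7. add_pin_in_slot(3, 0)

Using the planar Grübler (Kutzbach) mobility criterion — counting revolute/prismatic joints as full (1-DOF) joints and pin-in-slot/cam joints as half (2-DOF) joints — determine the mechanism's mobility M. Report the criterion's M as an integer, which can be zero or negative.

M = 5

L=1 J1=0 J2=0
add link → L=2 J1=0 J2=0
PS@0,1 dof=2 J2 → L=2 J1=0 J2=1
add link → L=3 J1=0 J2=1
C@2,0 dof=2 J2 → L=3 J1=0 J2=2
PS@1,2 dof=2 J2 → L=3 J1=0 J2=3
add link → L=4 J1=0 J2=3
PS@3,0 dof=2 J2 → L=4 J1=0 J2=4
M=3(L−1)−2J1−J2=3·3−2·0−4=5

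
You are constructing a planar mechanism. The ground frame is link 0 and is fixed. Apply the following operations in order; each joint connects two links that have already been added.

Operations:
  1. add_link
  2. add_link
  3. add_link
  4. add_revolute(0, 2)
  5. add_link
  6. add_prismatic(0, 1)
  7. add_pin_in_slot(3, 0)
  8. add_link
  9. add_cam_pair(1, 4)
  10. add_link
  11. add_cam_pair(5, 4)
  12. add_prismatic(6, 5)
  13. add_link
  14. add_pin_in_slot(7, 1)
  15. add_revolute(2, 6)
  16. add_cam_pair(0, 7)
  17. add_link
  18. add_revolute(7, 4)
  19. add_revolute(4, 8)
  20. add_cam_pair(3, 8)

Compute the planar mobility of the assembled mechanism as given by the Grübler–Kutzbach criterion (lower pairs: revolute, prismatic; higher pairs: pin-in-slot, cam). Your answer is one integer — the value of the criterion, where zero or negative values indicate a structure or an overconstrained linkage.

M = 6

link 0 = ground. State L|J1|J2 = 1|0|0
+link1  2|0|0
+link2  3|0|0
+link3  4|0|0
R(0,2) f=1→J1  4|1|0
+link4  5|1|0
P(0,1) f=1→J1  5|2|0
PS(3,0) f=2→J2  5|2|1
+link5  6|2|1
C(1,4) f=2→J2  6|2|2
+link6  7|2|2
C(5,4) f=2→J2  7|2|3
P(6,5) f=1→J1  7|3|3
+link7  8|3|3
PS(7,1) f=2→J2  8|3|4
R(2,6) f=1→J1  8|4|4
C(0,7) f=2→J2  8|4|5
+link8  9|4|5
R(7,4) f=1→J1  9|5|5
R(4,8) f=1→J1  9|6|5
C(3,8) f=2→J2  9|6|6
M = 3(9−1)−2·6−6 = 24−12−6 = 6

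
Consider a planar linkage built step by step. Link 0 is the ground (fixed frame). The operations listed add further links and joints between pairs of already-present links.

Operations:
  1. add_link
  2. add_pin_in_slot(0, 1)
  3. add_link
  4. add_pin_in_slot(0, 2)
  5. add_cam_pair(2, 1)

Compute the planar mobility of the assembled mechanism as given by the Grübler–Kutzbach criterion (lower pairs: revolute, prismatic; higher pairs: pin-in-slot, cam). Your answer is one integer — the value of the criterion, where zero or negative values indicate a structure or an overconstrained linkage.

(L,J1,J2)=(1,0,0); link0 fixed
link1: (2,0,0)
PS 0-1 [J2]: (2,0,1)
link2: (3,0,1)
PS 0-2 [J2]: (3,0,2)
C 2-1 [J2]: (3,0,3)
Grübler: 3·2 − 2·0 − 3 = 3

M = 3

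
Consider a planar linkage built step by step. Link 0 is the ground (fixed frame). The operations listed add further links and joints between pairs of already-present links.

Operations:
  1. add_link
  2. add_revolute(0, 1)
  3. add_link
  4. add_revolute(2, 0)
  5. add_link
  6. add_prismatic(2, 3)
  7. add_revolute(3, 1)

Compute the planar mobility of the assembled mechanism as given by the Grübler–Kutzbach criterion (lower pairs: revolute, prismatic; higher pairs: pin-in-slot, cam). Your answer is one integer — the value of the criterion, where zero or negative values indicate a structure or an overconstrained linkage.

M = 1

ground; <1,0,0>
#1 <2,0,0>
R:0↔1 J1 <2,1,0>
#2 <3,1,0>
R:2↔0 J1 <3,2,0>
#3 <4,2,0>
P:2↔3 J1 <4,3,0>
R:3↔1 J1 <4,4,0>
3×3 − 2×4 − 1×0 = 1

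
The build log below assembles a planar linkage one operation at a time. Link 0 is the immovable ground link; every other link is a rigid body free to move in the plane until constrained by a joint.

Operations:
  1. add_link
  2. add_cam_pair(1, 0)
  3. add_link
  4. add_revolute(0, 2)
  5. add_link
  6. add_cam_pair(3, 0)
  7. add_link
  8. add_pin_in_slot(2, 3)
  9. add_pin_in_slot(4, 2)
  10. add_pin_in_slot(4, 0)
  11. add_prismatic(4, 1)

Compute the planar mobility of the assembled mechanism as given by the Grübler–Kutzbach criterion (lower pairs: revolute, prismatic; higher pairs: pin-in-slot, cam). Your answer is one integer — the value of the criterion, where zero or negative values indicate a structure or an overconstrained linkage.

(L,J1,J2)=(1,0,0); link0 fixed
link1: (2,0,0)
C 1-0 [J2]: (2,0,1)
link2: (3,0,1)
R 0-2 [J1]: (3,1,1)
link3: (4,1,1)
C 3-0 [J2]: (4,1,2)
link4: (5,1,2)
PS 2-3 [J2]: (5,1,3)
PS 4-2 [J2]: (5,1,4)
PS 4-0 [J2]: (5,1,5)
P 4-1 [J1]: (5,2,5)
Grübler: 3·4 − 2·2 − 5 = 3

M = 3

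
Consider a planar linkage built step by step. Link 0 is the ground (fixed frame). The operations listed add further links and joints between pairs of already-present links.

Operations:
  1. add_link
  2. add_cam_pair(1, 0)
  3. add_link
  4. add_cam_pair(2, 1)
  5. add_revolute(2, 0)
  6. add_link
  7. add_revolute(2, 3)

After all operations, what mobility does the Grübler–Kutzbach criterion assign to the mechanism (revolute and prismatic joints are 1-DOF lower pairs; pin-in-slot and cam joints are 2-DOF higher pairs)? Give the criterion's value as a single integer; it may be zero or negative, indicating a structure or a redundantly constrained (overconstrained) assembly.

M = 3

[1;0;0] (link 0 is ground)
L+ [2;0;0]
C(1,0)∈J2 [2;0;1]
L+ [3;0;1]
C(2,1)∈J2 [3;0;2]
R(2,0)∈J1 [3;1;2]
L+ [4;1;2]
R(2,3)∈J1 [4;2;2]
mobility = 9 − 4 − 2 = 3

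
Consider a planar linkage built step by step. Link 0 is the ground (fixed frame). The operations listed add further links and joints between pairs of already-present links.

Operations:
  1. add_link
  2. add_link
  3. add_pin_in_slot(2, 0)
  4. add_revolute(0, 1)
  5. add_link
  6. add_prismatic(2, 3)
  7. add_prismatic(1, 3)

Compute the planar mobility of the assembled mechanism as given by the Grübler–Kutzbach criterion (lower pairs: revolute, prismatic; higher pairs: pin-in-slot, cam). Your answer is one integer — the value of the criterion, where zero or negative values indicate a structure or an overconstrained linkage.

[1;0;0] (link 0 is ground)
L+ [2;0;0]
L+ [3;0;0]
PS(2,0)∈J2 [3;0;1]
R(0,1)∈J1 [3;1;1]
L+ [4;1;1]
P(2,3)∈J1 [4;2;1]
P(1,3)∈J1 [4;3;1]
mobility = 9 − 6 − 1 = 2

M = 2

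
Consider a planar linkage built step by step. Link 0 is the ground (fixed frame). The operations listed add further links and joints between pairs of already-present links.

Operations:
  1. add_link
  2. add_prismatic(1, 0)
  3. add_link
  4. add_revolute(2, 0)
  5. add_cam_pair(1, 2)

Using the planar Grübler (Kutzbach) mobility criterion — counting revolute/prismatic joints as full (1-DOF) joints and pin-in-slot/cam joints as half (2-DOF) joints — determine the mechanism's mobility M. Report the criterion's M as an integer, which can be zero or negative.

[1;0;0] (link 0 is ground)
L+ [2;0;0]
P(1,0)∈J1 [2;1;0]
L+ [3;1;0]
R(2,0)∈J1 [3;2;0]
C(1,2)∈J2 [3;2;1]
mobility = 6 − 4 − 1 = 1

M = 1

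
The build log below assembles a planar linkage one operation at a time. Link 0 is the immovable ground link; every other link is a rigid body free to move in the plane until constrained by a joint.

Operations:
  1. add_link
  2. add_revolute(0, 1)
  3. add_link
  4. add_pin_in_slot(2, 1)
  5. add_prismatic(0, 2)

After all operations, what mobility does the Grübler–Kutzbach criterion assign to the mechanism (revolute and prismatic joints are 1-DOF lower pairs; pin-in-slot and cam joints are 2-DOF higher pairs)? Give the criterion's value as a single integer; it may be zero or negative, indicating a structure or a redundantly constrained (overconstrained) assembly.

link 0 = ground. State L|J1|J2 = 1|0|0
+link1  2|0|0
R(0,1) f=1→J1  2|1|0
+link2  3|1|0
PS(2,1) f=2→J2  3|1|1
P(0,2) f=1→J1  3|2|1
M = 3(3−1)−2·2−1 = 6−4−1 = 1

M = 1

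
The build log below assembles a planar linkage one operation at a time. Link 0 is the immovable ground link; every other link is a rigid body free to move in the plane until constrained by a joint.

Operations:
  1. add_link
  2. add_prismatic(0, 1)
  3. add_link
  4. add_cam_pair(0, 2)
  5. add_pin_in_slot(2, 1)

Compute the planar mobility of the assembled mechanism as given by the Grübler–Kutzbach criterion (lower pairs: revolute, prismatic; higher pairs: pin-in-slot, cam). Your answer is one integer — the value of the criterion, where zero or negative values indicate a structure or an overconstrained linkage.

link 0 = ground. State L|J1|J2 = 1|0|0
+link1  2|0|0
P(0,1) f=1→J1  2|1|0
+link2  3|1|0
C(0,2) f=2→J2  3|1|1
PS(2,1) f=2→J2  3|1|2
M = 3(3−1)−2·1−2 = 6−2−2 = 2

M = 2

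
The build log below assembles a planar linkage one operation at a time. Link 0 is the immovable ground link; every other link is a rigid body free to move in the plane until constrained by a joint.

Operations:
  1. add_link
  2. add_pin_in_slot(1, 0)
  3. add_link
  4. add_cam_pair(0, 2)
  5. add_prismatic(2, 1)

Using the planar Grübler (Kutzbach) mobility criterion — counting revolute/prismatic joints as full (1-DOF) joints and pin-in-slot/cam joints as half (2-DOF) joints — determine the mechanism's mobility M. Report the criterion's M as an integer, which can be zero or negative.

link 0 = ground. State L|J1|J2 = 1|0|0
+link1  2|0|0
PS(1,0) f=2→J2  2|0|1
+link2  3|0|1
C(0,2) f=2→J2  3|0|2
P(2,1) f=1→J1  3|1|2
M = 3(3−1)−2·1−2 = 6−2−2 = 2

M = 2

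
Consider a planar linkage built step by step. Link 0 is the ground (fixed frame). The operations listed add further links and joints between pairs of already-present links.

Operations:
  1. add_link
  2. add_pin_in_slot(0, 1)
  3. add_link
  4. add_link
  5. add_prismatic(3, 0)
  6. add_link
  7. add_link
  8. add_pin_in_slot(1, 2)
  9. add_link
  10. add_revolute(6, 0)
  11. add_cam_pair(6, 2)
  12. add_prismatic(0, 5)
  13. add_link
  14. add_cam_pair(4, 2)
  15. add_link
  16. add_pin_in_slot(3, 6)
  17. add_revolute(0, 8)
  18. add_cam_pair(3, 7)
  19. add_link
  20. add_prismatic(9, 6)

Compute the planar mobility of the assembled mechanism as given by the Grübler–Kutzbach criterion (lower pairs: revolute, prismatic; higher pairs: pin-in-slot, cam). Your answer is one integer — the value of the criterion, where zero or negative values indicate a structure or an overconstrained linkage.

M = 11

L=1 J1=0 J2=0
add link → L=2 J1=0 J2=0
PS@0,1 dof=2 J2 → L=2 J1=0 J2=1
add link → L=3 J1=0 J2=1
add link → L=4 J1=0 J2=1
P@3,0 dof=1 J1 → L=4 J1=1 J2=1
add link → L=5 J1=1 J2=1
add link → L=6 J1=1 J2=1
PS@1,2 dof=2 J2 → L=6 J1=1 J2=2
add link → L=7 J1=1 J2=2
R@6,0 dof=1 J1 → L=7 J1=2 J2=2
C@6,2 dof=2 J2 → L=7 J1=2 J2=3
P@0,5 dof=1 J1 → L=7 J1=3 J2=3
add link → L=8 J1=3 J2=3
C@4,2 dof=2 J2 → L=8 J1=3 J2=4
add link → L=9 J1=3 J2=4
PS@3,6 dof=2 J2 → L=9 J1=3 J2=5
R@0,8 dof=1 J1 → L=9 J1=4 J2=5
C@3,7 dof=2 J2 → L=9 J1=4 J2=6
add link → L=10 J1=4 J2=6
P@9,6 dof=1 J1 → L=10 J1=5 J2=6
M=3(L−1)−2J1−J2=3·9−2·5−6=11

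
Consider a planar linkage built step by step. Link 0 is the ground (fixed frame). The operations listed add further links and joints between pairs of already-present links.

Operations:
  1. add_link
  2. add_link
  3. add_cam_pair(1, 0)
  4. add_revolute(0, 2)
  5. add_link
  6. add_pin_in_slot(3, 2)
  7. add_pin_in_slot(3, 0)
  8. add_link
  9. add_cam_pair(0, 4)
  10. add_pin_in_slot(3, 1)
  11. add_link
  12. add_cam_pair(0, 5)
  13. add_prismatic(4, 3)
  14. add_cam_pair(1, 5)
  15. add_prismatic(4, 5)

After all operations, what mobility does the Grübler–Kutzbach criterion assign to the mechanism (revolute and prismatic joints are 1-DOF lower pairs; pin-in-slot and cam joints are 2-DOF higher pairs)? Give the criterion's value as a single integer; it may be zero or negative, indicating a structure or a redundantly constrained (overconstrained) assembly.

ground; <1,0,0>
#1 <2,0,0>
#2 <3,0,0>
C:1↔0 J2 <3,0,1>
R:0↔2 J1 <3,1,1>
#3 <4,1,1>
PS:3↔2 J2 <4,1,2>
PS:3↔0 J2 <4,1,3>
#4 <5,1,3>
C:0↔4 J2 <5,1,4>
PS:3↔1 J2 <5,1,5>
#5 <6,1,5>
C:0↔5 J2 <6,1,6>
P:4↔3 J1 <6,2,6>
C:1↔5 J2 <6,2,7>
P:4↔5 J1 <6,3,7>
3×5 − 2×3 − 1×7 = 2

M = 2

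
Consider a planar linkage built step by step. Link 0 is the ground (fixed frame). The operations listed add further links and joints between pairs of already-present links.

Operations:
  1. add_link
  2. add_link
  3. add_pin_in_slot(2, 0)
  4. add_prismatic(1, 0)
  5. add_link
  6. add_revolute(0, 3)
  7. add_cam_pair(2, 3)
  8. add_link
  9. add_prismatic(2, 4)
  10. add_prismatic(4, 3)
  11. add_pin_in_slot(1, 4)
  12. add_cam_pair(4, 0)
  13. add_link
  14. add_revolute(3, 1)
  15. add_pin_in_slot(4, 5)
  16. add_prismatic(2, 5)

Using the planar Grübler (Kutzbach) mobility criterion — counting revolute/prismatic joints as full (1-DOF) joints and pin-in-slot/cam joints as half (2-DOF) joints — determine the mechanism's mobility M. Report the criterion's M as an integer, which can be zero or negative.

M = -2

L=1 J1=0 J2=0
add link → L=2 J1=0 J2=0
add link → L=3 J1=0 J2=0
PS@2,0 dof=2 J2 → L=3 J1=0 J2=1
P@1,0 dof=1 J1 → L=3 J1=1 J2=1
add link → L=4 J1=1 J2=1
R@0,3 dof=1 J1 → L=4 J1=2 J2=1
C@2,3 dof=2 J2 → L=4 J1=2 J2=2
add link → L=5 J1=2 J2=2
P@2,4 dof=1 J1 → L=5 J1=3 J2=2
P@4,3 dof=1 J1 → L=5 J1=4 J2=2
PS@1,4 dof=2 J2 → L=5 J1=4 J2=3
C@4,0 dof=2 J2 → L=5 J1=4 J2=4
add link → L=6 J1=4 J2=4
R@3,1 dof=1 J1 → L=6 J1=5 J2=4
PS@4,5 dof=2 J2 → L=6 J1=5 J2=5
P@2,5 dof=1 J1 → L=6 J1=6 J2=5
M=3(L−1)−2J1−J2=3·5−2·6−5=-2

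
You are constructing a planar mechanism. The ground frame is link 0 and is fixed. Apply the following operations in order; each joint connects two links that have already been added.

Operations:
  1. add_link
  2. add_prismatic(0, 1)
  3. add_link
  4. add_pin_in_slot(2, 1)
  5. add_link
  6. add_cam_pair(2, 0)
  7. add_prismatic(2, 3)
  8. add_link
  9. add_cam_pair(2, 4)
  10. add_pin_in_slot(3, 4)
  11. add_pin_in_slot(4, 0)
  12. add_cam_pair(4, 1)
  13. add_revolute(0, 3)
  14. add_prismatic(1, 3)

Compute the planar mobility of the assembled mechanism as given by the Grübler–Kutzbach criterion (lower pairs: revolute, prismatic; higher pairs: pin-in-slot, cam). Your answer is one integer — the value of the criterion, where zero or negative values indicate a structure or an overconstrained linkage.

(L,J1,J2)=(1,0,0); link0 fixed
link1: (2,0,0)
P 0-1 [J1]: (2,1,0)
link2: (3,1,0)
PS 2-1 [J2]: (3,1,1)
link3: (4,1,1)
C 2-0 [J2]: (4,1,2)
P 2-3 [J1]: (4,2,2)
link4: (5,2,2)
C 2-4 [J2]: (5,2,3)
PS 3-4 [J2]: (5,2,4)
PS 4-0 [J2]: (5,2,5)
C 4-1 [J2]: (5,2,6)
R 0-3 [J1]: (5,3,6)
P 1-3 [J1]: (5,4,6)
Grübler: 3·4 − 2·4 − 6 = -2

M = -2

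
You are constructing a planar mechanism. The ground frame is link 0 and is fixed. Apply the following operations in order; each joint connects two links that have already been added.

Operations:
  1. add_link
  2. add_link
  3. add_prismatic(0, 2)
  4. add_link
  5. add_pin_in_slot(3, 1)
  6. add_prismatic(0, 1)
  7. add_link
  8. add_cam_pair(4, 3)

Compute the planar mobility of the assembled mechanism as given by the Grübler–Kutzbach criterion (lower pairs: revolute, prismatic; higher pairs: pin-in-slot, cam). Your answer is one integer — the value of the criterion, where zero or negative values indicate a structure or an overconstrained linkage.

(L,J1,J2)=(1,0,0); link0 fixed
link1: (2,0,0)
link2: (3,0,0)
P 0-2 [J1]: (3,1,0)
link3: (4,1,0)
PS 3-1 [J2]: (4,1,1)
P 0-1 [J1]: (4,2,1)
link4: (5,2,1)
C 4-3 [J2]: (5,2,2)
Grübler: 3·4 − 2·2 − 2 = 6

M = 6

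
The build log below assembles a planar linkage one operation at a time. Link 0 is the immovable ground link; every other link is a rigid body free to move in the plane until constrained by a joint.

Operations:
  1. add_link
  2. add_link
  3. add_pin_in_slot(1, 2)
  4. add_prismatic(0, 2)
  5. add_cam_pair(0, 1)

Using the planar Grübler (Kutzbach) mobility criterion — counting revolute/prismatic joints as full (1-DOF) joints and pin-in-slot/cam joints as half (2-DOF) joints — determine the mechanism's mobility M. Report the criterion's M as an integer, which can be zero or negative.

ground; <1,0,0>
#1 <2,0,0>
#2 <3,0,0>
PS:1↔2 J2 <3,0,1>
P:0↔2 J1 <3,1,1>
C:0↔1 J2 <3,1,2>
3×2 − 2×1 − 1×2 = 2

M = 2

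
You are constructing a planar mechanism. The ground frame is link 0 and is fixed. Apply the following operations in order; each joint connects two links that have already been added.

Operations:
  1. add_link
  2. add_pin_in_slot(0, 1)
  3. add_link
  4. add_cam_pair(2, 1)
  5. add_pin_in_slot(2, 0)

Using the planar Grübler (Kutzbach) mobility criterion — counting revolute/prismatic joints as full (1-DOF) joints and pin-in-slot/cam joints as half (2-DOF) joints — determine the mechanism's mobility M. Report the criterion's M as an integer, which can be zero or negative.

M = 3

(L,J1,J2)=(1,0,0); link0 fixed
link1: (2,0,0)
PS 0-1 [J2]: (2,0,1)
link2: (3,0,1)
C 2-1 [J2]: (3,0,2)
PS 2-0 [J2]: (3,0,3)
Grübler: 3·2 − 2·0 − 3 = 3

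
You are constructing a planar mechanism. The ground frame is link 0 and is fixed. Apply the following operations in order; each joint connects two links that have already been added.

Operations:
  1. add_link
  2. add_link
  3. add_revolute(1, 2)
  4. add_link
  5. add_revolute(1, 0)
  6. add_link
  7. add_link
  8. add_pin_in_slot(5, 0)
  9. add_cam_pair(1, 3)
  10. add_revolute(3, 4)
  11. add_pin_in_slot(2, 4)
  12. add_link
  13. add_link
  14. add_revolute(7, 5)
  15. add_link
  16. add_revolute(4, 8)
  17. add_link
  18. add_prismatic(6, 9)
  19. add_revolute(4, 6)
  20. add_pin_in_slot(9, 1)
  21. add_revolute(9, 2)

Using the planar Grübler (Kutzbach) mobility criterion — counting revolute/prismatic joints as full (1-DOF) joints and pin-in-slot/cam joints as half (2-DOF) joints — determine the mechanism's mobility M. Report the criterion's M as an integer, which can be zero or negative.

M = 7

ground; <1,0,0>
#1 <2,0,0>
#2 <3,0,0>
R:1↔2 J1 <3,1,0>
#3 <4,1,0>
R:1↔0 J1 <4,2,0>
#4 <5,2,0>
#5 <6,2,0>
PS:5↔0 J2 <6,2,1>
C:1↔3 J2 <6,2,2>
R:3↔4 J1 <6,3,2>
PS:2↔4 J2 <6,3,3>
#6 <7,3,3>
#7 <8,3,3>
R:7↔5 J1 <8,4,3>
#8 <9,4,3>
R:4↔8 J1 <9,5,3>
#9 <10,5,3>
P:6↔9 J1 <10,6,3>
R:4↔6 J1 <10,7,3>
PS:9↔1 J2 <10,7,4>
R:9↔2 J1 <10,8,4>
3×9 − 2×8 − 1×4 = 7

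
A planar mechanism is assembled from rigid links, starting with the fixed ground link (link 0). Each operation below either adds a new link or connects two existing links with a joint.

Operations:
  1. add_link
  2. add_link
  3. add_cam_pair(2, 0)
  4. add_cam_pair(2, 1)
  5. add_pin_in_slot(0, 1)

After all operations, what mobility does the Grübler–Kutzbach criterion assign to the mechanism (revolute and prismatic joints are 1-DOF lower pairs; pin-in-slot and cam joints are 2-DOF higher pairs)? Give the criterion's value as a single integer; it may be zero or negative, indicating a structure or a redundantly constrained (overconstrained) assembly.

M = 3

(L,J1,J2)=(1,0,0); link0 fixed
link1: (2,0,0)
link2: (3,0,0)
C 2-0 [J2]: (3,0,1)
C 2-1 [J2]: (3,0,2)
PS 0-1 [J2]: (3,0,3)
Grübler: 3·2 − 2·0 − 3 = 3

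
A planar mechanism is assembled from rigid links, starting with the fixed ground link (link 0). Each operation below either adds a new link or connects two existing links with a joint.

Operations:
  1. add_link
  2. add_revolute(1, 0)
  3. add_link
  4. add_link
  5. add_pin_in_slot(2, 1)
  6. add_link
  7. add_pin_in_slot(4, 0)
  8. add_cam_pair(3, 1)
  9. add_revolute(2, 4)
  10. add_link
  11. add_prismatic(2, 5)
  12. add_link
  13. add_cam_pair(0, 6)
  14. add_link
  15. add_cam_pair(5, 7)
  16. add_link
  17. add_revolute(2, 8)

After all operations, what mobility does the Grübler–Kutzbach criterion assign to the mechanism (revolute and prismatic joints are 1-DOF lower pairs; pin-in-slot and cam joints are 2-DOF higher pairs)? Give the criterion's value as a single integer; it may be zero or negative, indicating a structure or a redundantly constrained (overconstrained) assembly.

ground; <1,0,0>
#1 <2,0,0>
R:1↔0 J1 <2,1,0>
#2 <3,1,0>
#3 <4,1,0>
PS:2↔1 J2 <4,1,1>
#4 <5,1,1>
PS:4↔0 J2 <5,1,2>
C:3↔1 J2 <5,1,3>
R:2↔4 J1 <5,2,3>
#5 <6,2,3>
P:2↔5 J1 <6,3,3>
#6 <7,3,3>
C:0↔6 J2 <7,3,4>
#7 <8,3,4>
C:5↔7 J2 <8,3,5>
#8 <9,3,5>
R:2↔8 J1 <9,4,5>
3×8 − 2×4 − 1×5 = 11

M = 11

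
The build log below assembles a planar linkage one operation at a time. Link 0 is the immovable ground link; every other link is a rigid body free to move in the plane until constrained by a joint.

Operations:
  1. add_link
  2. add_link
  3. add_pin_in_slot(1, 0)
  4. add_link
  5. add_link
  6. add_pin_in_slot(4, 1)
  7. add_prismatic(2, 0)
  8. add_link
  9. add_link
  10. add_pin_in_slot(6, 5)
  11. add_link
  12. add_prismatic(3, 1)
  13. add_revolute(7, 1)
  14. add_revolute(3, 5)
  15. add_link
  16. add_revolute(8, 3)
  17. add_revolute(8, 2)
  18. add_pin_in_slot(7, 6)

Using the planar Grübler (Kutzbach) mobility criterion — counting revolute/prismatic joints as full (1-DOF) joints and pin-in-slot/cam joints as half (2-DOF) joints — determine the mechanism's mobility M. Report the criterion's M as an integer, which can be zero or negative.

M = 8

L=1 J1=0 J2=0
add link → L=2 J1=0 J2=0
add link → L=3 J1=0 J2=0
PS@1,0 dof=2 J2 → L=3 J1=0 J2=1
add link → L=4 J1=0 J2=1
add link → L=5 J1=0 J2=1
PS@4,1 dof=2 J2 → L=5 J1=0 J2=2
P@2,0 dof=1 J1 → L=5 J1=1 J2=2
add link → L=6 J1=1 J2=2
add link → L=7 J1=1 J2=2
PS@6,5 dof=2 J2 → L=7 J1=1 J2=3
add link → L=8 J1=1 J2=3
P@3,1 dof=1 J1 → L=8 J1=2 J2=3
R@7,1 dof=1 J1 → L=8 J1=3 J2=3
R@3,5 dof=1 J1 → L=8 J1=4 J2=3
add link → L=9 J1=4 J2=3
R@8,3 dof=1 J1 → L=9 J1=5 J2=3
R@8,2 dof=1 J1 → L=9 J1=6 J2=3
PS@7,6 dof=2 J2 → L=9 J1=6 J2=4
M=3(L−1)−2J1−J2=3·8−2·6−4=8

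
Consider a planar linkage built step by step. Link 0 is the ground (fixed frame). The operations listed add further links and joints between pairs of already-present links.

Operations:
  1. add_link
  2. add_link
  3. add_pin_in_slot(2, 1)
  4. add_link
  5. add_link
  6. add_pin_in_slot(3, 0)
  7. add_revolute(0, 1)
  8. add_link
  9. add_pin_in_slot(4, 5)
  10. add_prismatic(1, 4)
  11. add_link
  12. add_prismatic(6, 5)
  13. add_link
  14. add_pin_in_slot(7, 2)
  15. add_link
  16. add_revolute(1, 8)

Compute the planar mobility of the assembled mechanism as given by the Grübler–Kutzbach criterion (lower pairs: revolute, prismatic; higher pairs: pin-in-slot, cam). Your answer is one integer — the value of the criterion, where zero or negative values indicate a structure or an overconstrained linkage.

M = 12

L=1 J1=0 J2=0
add link → L=2 J1=0 J2=0
add link → L=3 J1=0 J2=0
PS@2,1 dof=2 J2 → L=3 J1=0 J2=1
add link → L=4 J1=0 J2=1
add link → L=5 J1=0 J2=1
PS@3,0 dof=2 J2 → L=5 J1=0 J2=2
R@0,1 dof=1 J1 → L=5 J1=1 J2=2
add link → L=6 J1=1 J2=2
PS@4,5 dof=2 J2 → L=6 J1=1 J2=3
P@1,4 dof=1 J1 → L=6 J1=2 J2=3
add link → L=7 J1=2 J2=3
P@6,5 dof=1 J1 → L=7 J1=3 J2=3
add link → L=8 J1=3 J2=3
PS@7,2 dof=2 J2 → L=8 J1=3 J2=4
add link → L=9 J1=3 J2=4
R@1,8 dof=1 J1 → L=9 J1=4 J2=4
M=3(L−1)−2J1−J2=3·8−2·4−4=12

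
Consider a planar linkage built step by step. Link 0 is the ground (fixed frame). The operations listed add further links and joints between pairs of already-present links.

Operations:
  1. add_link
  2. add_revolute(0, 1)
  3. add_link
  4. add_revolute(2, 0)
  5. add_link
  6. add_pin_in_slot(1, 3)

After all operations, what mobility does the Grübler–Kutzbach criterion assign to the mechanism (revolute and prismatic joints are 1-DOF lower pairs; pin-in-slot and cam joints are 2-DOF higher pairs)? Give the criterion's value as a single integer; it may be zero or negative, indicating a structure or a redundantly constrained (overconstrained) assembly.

M = 4

[1;0;0] (link 0 is ground)
L+ [2;0;0]
R(0,1)∈J1 [2;1;0]
L+ [3;1;0]
R(2,0)∈J1 [3;2;0]
L+ [4;2;0]
PS(1,3)∈J2 [4;2;1]
mobility = 9 − 4 − 1 = 4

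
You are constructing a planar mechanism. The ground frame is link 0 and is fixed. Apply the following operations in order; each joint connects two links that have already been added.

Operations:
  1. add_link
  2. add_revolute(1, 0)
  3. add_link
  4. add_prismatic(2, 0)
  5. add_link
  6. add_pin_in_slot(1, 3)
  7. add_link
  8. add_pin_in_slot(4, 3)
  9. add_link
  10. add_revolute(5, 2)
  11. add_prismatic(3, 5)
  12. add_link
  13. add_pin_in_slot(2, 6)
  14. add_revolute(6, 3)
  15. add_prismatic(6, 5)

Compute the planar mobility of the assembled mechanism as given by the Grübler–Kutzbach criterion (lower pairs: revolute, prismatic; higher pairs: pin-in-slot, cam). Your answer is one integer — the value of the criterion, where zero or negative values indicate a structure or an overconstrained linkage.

M = 3

[1;0;0] (link 0 is ground)
L+ [2;0;0]
R(1,0)∈J1 [2;1;0]
L+ [3;1;0]
P(2,0)∈J1 [3;2;0]
L+ [4;2;0]
PS(1,3)∈J2 [4;2;1]
L+ [5;2;1]
PS(4,3)∈J2 [5;2;2]
L+ [6;2;2]
R(5,2)∈J1 [6;3;2]
P(3,5)∈J1 [6;4;2]
L+ [7;4;2]
PS(2,6)∈J2 [7;4;3]
R(6,3)∈J1 [7;5;3]
P(6,5)∈J1 [7;6;3]
mobility = 18 − 12 − 3 = 3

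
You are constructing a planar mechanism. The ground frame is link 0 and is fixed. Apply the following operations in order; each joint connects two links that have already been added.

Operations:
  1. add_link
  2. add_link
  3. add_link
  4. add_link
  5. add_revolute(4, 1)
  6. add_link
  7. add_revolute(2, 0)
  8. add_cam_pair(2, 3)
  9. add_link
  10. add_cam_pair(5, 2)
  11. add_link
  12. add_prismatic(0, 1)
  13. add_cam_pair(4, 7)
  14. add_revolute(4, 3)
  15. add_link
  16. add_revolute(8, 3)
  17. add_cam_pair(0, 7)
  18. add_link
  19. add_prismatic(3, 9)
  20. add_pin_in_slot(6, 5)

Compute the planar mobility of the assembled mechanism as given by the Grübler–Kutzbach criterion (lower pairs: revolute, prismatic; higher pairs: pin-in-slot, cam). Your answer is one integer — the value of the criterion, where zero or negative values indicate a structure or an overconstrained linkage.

[1;0;0] (link 0 is ground)
L+ [2;0;0]
L+ [3;0;0]
L+ [4;0;0]
L+ [5;0;0]
R(4,1)∈J1 [5;1;0]
L+ [6;1;0]
R(2,0)∈J1 [6;2;0]
C(2,3)∈J2 [6;2;1]
L+ [7;2;1]
C(5,2)∈J2 [7;2;2]
L+ [8;2;2]
P(0,1)∈J1 [8;3;2]
C(4,7)∈J2 [8;3;3]
R(4,3)∈J1 [8;4;3]
L+ [9;4;3]
R(8,3)∈J1 [9;5;3]
C(0,7)∈J2 [9;5;4]
L+ [10;5;4]
P(3,9)∈J1 [10;6;4]
PS(6,5)∈J2 [10;6;5]
mobility = 27 − 12 − 5 = 10

M = 10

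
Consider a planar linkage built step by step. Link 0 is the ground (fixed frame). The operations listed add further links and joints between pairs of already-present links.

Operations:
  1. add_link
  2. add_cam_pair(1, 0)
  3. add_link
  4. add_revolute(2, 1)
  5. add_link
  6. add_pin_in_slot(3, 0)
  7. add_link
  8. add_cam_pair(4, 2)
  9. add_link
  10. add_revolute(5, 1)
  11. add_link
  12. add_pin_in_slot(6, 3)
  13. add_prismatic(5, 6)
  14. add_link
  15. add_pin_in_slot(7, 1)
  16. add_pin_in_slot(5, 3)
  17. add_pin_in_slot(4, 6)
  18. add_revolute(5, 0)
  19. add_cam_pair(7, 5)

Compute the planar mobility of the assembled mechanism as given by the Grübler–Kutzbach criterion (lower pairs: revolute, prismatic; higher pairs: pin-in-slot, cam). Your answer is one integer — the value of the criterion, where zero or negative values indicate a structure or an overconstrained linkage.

[1;0;0] (link 0 is ground)
L+ [2;0;0]
C(1,0)∈J2 [2;0;1]
L+ [3;0;1]
R(2,1)∈J1 [3;1;1]
L+ [4;1;1]
PS(3,0)∈J2 [4;1;2]
L+ [5;1;2]
C(4,2)∈J2 [5;1;3]
L+ [6;1;3]
R(5,1)∈J1 [6;2;3]
L+ [7;2;3]
PS(6,3)∈J2 [7;2;4]
P(5,6)∈J1 [7;3;4]
L+ [8;3;4]
PS(7,1)∈J2 [8;3;5]
PS(5,3)∈J2 [8;3;6]
PS(4,6)∈J2 [8;3;7]
R(5,0)∈J1 [8;4;7]
C(7,5)∈J2 [8;4;8]
mobility = 21 − 8 − 8 = 5

M = 5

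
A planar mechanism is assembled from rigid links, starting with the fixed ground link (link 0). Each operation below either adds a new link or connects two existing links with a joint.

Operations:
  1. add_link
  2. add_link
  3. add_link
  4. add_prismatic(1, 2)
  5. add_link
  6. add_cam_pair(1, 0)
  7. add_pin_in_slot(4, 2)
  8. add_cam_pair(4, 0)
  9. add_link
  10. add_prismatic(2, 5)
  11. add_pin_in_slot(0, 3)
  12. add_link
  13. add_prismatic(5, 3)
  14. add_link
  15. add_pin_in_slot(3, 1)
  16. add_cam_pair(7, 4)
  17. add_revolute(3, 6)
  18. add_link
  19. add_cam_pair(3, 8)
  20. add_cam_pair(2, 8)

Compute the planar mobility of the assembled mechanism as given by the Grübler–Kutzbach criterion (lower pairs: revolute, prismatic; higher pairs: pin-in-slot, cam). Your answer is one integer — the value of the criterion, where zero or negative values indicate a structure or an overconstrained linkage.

M = 8

(L,J1,J2)=(1,0,0); link0 fixed
link1: (2,0,0)
link2: (3,0,0)
link3: (4,0,0)
P 1-2 [J1]: (4,1,0)
link4: (5,1,0)
C 1-0 [J2]: (5,1,1)
PS 4-2 [J2]: (5,1,2)
C 4-0 [J2]: (5,1,3)
link5: (6,1,3)
P 2-5 [J1]: (6,2,3)
PS 0-3 [J2]: (6,2,4)
link6: (7,2,4)
P 5-3 [J1]: (7,3,4)
link7: (8,3,4)
PS 3-1 [J2]: (8,3,5)
C 7-4 [J2]: (8,3,6)
R 3-6 [J1]: (8,4,6)
link8: (9,4,6)
C 3-8 [J2]: (9,4,7)
C 2-8 [J2]: (9,4,8)
Grübler: 3·8 − 2·4 − 8 = 8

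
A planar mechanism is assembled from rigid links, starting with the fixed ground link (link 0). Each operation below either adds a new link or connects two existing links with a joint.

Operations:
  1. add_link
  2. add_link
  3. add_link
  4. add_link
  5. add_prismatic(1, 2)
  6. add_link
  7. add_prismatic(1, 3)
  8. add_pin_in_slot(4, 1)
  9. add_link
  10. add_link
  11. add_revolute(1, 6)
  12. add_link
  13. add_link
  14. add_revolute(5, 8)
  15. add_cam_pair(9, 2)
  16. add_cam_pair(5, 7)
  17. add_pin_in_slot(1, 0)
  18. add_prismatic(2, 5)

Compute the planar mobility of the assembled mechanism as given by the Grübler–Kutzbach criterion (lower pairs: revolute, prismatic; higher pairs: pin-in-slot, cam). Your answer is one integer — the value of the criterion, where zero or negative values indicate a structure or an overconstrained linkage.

M = 13

link 0 = ground. State L|J1|J2 = 1|0|0
+link1  2|0|0
+link2  3|0|0
+link3  4|0|0
+link4  5|0|0
P(1,2) f=1→J1  5|1|0
+link5  6|1|0
P(1,3) f=1→J1  6|2|0
PS(4,1) f=2→J2  6|2|1
+link6  7|2|1
+link7  8|2|1
R(1,6) f=1→J1  8|3|1
+link8  9|3|1
+link9  10|3|1
R(5,8) f=1→J1  10|4|1
C(9,2) f=2→J2  10|4|2
C(5,7) f=2→J2  10|4|3
PS(1,0) f=2→J2  10|4|4
P(2,5) f=1→J1  10|5|4
M = 3(10−1)−2·5−4 = 27−10−4 = 13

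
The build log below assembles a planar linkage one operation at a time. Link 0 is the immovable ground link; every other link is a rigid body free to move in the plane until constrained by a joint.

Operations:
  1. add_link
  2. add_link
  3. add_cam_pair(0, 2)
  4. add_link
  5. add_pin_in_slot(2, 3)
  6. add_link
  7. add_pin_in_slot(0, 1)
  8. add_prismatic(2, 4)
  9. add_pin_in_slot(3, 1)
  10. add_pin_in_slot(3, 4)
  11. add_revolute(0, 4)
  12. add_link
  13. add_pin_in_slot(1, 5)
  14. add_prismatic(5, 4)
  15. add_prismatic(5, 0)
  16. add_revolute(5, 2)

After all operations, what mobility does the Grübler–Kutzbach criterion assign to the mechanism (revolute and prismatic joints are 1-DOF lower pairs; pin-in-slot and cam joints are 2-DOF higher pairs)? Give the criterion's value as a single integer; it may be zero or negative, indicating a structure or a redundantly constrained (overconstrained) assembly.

link 0 = ground. State L|J1|J2 = 1|0|0
+link1  2|0|0
+link2  3|0|0
C(0,2) f=2→J2  3|0|1
+link3  4|0|1
PS(2,3) f=2→J2  4|0|2
+link4  5|0|2
PS(0,1) f=2→J2  5|0|3
P(2,4) f=1→J1  5|1|3
PS(3,1) f=2→J2  5|1|4
PS(3,4) f=2→J2  5|1|5
R(0,4) f=1→J1  5|2|5
+link5  6|2|5
PS(1,5) f=2→J2  6|2|6
P(5,4) f=1→J1  6|3|6
P(5,0) f=1→J1  6|4|6
R(5,2) f=1→J1  6|5|6
M = 3(6−1)−2·5−6 = 15−10−6 = -1

M = -1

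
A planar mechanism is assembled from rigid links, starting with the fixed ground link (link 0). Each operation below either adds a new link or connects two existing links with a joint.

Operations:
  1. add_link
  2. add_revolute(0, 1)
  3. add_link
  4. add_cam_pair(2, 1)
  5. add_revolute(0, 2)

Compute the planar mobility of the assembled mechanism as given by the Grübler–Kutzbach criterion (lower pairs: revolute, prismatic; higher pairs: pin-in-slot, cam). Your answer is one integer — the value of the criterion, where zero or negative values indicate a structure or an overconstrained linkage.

L=1 J1=0 J2=0
add link → L=2 J1=0 J2=0
R@0,1 dof=1 J1 → L=2 J1=1 J2=0
add link → L=3 J1=1 J2=0
C@2,1 dof=2 J2 → L=3 J1=1 J2=1
R@0,2 dof=1 J1 → L=3 J1=2 J2=1
M=3(L−1)−2J1−J2=3·2−2·2−1=1

M = 1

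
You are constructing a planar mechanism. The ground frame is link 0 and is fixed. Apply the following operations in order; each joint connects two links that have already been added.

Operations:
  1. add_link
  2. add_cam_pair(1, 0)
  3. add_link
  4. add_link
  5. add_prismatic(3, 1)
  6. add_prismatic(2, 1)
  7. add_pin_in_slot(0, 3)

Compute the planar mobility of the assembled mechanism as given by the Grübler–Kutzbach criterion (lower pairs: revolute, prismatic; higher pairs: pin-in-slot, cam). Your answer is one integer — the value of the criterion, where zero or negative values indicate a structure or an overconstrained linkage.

L=1 J1=0 J2=0
add link → L=2 J1=0 J2=0
C@1,0 dof=2 J2 → L=2 J1=0 J2=1
add link → L=3 J1=0 J2=1
add link → L=4 J1=0 J2=1
P@3,1 dof=1 J1 → L=4 J1=1 J2=1
P@2,1 dof=1 J1 → L=4 J1=2 J2=1
PS@0,3 dof=2 J2 → L=4 J1=2 J2=2
M=3(L−1)−2J1−J2=3·3−2·2−2=3

M = 3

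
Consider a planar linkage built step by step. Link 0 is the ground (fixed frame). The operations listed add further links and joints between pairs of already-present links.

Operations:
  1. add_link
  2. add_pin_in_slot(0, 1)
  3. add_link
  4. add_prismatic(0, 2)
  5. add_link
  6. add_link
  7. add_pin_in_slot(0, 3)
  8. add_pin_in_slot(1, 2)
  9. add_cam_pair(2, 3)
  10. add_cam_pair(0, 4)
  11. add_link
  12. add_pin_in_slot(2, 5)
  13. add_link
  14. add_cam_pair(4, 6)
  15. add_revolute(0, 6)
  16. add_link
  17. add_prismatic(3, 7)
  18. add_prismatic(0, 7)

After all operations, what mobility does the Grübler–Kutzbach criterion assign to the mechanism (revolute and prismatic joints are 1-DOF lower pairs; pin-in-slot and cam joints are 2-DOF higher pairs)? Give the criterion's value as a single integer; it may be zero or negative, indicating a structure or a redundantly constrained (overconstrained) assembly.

L=1 J1=0 J2=0
add link → L=2 J1=0 J2=0
PS@0,1 dof=2 J2 → L=2 J1=0 J2=1
add link → L=3 J1=0 J2=1
P@0,2 dof=1 J1 → L=3 J1=1 J2=1
add link → L=4 J1=1 J2=1
add link → L=5 J1=1 J2=1
PS@0,3 dof=2 J2 → L=5 J1=1 J2=2
PS@1,2 dof=2 J2 → L=5 J1=1 J2=3
C@2,3 dof=2 J2 → L=5 J1=1 J2=4
C@0,4 dof=2 J2 → L=5 J1=1 J2=5
add link → L=6 J1=1 J2=5
PS@2,5 dof=2 J2 → L=6 J1=1 J2=6
add link → L=7 J1=1 J2=6
C@4,6 dof=2 J2 → L=7 J1=1 J2=7
R@0,6 dof=1 J1 → L=7 J1=2 J2=7
add link → L=8 J1=2 J2=7
P@3,7 dof=1 J1 → L=8 J1=3 J2=7
P@0,7 dof=1 J1 → L=8 J1=4 J2=7
M=3(L−1)−2J1−J2=3·7−2·4−7=6

M = 6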